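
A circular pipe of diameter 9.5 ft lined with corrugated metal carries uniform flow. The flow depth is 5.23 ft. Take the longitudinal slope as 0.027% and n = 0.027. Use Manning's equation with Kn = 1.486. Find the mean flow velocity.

V = 1.67 ft/s

For a circular section of diameter D = 9.5 ft at depth y = 5.23 ft, the central angle is θ = 2 arccos(1 − 2y/D) = 3.344 rad. Then A = (D²/8)(θ − sin θ) = 39.99 ft² and P = Dθ/2 = 15.88 ft.
Hydraulic radius R = A/P = 39.99/15.88 = 2.518 ft.
From Manning's equation, V = (1.486/n) R^(2/3) S^(1/2) = (1.486/0.027) × 2.518^(2/3) × 0.00027^(1/2) = 1.67 ft/s.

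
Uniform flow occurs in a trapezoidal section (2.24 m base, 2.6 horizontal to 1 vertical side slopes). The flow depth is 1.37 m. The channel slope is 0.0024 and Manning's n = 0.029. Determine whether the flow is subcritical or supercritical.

With bottom width b = 2.24 m and side slope z = 2.6: A = (b + zy)y = (2.24 + 2.6×1.37)×1.37 = 7.949 m²; P = b + 2y√(1+z²) = 2.24 + 2×1.37×2.786 = 9.873 m.
Hydraulic radius R = A/P = 7.949/9.873 = 0.8051 m.
V = (1/n) R^(2/3) √S = (1/0.029) × 0.8051^(2/3) × √0.0024 = 1.462 m/s. Hydraulic depth D_h = A/T = 7.949/9.364 = 0.8489 m.
Froude number Fr = V/√(g·D_h) = 1.462/√(9.81×0.8489) = 0.507, which is less than 1, so the flow is subcritical.

subcritical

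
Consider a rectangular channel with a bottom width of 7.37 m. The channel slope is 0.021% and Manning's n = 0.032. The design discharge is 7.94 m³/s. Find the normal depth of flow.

Manning's equation rearranged: A R^(2/3) = nQ / (1·√S) = 0.032 × 7.94 / (√0.00021) = 17.53.
Trying y = 2.19 m: A R^(2/3) = 19.94 — high.
Trying y = 1.47 m: A R^(2/3) = 11.2 — low.
Trying y = 2 m: A R^(2/3) = 17.52 — ≈ 17.53.

y_n = 2 m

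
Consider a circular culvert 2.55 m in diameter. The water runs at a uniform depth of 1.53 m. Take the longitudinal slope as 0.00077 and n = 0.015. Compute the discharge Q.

Q = 4.7 m³/s

For a circular section of diameter D = 2.55 m at depth y = 1.53 m, the central angle is θ = 2 arccos(1 − 2y/D) = 3.544 rad. Then A = (D²/8)(θ − sin θ) = 3.199 m² and P = Dθ/2 = 4.519 m.
Hydraulic radius R = A/P = 3.199/4.519 = 0.708 m.
Manning's equation: Q = (1/n) A R^(2/3) S^(1/2) = (1/0.015) × 3.199 × 0.708^(2/3) × 0.00077^(1/2) = 4.7 m³/s.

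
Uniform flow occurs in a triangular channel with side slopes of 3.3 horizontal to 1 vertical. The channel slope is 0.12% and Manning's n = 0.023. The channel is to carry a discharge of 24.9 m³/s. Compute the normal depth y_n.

Manning's equation rearranged: A R^(2/3) = nQ / (1·√S) = 0.023 × 24.9 / (√0.0012) = 16.53.
Trying y = 2.49 m: A R^(2/3) = 23 — high.
Trying y = 1.74 m: A R^(2/3) = 8.842 — low.
Trying y = 2.2 m: A R^(2/3) = 16.53 — matches.

y_n = 2.2 m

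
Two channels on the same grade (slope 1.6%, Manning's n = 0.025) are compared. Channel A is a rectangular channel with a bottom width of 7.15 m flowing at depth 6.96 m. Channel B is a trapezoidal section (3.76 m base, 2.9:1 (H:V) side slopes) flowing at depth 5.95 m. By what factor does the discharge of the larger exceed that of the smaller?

3.02

Channel A: Flow area A = b·y = 7.15 × 6.96 = 49.76 m². Wetted perimeter P = b + 2y = 7.15 + 2×6.96 = 21.07 m. Hydraulic radius R = A/P = 49.76/21.07 = 2.362 m. Q_A = (1/0.025)·49.76·2.362^(2/3)·√0.016 = 446.5 m³/s.
Channel B: With bottom width b = 3.76 m and side slope z = 2.9: A = (b + zy)y = (3.76 + 2.9×5.95)×5.95 = 125 m²; P = b + 2y√(1+z²) = 3.76 + 2×5.95×3.068 = 40.26 m. Hydraulic radius R = A/P = 125/40.26 = 3.105 m. Q_B = (1/0.025)·125·3.105^(2/3)·√0.016 = 1347 m³/s.
The larger discharge is 1347 m³/s and the smaller is 446.5 m³/s; the ratio is 3.02.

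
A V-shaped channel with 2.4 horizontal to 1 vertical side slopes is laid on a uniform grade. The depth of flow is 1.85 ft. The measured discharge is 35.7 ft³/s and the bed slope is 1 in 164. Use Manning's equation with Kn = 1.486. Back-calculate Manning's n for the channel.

n = 0.024

For a triangular section with side slope z = 2.4: A = zy² = 2.4×1.85² = 8.214 ft²; P = 2y√(1+z²) = 2×1.85×2.6 = 9.62 ft.
Hydraulic radius R = A/P = 8.214/9.62 = 0.8538 ft.
Rearranging Manning's equation: n = (1.486/Q) A R^(2/3) S^(1/2) = (1.486/35.7) × 8.214 × 0.8538^(2/3) × √0.006098 = 0.024.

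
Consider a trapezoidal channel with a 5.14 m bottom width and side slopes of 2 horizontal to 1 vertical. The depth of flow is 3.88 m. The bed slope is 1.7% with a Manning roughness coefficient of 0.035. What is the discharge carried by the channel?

Q = 318 m³/s

With bottom width b = 5.14 m and side slope z = 2: A = (b + zy)y = (5.14 + 2×3.88)×3.88 = 50.05 m²; P = b + 2y√(1+z²) = 5.14 + 2×3.88×2.236 = 22.49 m.
Hydraulic radius R = A/P = 50.05/22.49 = 2.225 m.
Manning's equation: Q = (1/n) A R^(2/3) S^(1/2) = (1/0.035) × 50.05 × 2.225^(2/3) × 0.017^(1/2) = 318 m³/s.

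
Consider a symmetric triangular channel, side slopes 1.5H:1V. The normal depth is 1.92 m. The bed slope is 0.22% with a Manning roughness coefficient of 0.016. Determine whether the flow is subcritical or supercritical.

subcritical

For a triangular section with side slope z = 1.5: A = zy² = 1.5×1.92² = 5.53 m²; P = 2y√(1+z²) = 2×1.92×1.803 = 6.923 m.
Hydraulic radius R = A/P = 5.53/6.923 = 0.7988 m.
V = (1/n) R^(2/3) √S = (1/0.016) × 0.7988^(2/3) × √0.0022 = 2.524 m/s. Hydraulic depth D_h = A/T = 5.53/5.76 = 0.96 m.
Froude number Fr = V/√(g·D_h) = 2.524/√(9.81×0.96) = 0.822, which is less than 1, so the flow is subcritical.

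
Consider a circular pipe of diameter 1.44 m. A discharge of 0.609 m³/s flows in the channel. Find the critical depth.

y_c = 0.397 m

At critical depth, Q² T / (g A³) = 1, i.e. A³/T = Q²/g = 0.609²/9.81 = 0.03781.
Try y = 0.466 m: A³/T = 0.0705 — high.
Try y = 0.397 m: A³/T = 0.03787 — ≈ 0.03781.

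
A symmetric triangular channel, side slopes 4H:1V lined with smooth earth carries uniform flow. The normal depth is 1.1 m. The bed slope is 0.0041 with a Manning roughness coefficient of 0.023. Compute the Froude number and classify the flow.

subcritical

For a triangular section with side slope z = 4: A = zy² = 4×1.1² = 4.84 m²; P = 2y√(1+z²) = 2×1.1×4.123 = 9.071 m.
Hydraulic radius R = A/P = 4.84/9.071 = 0.5336 m.
V = (1/n) R^(2/3) √S = (1/0.023) × 0.5336^(2/3) × √0.0041 = 1.831 m/s. Hydraulic depth D_h = A/T = 4.84/8.8 = 0.55 m.
Froude number Fr = V/√(g·D_h) = 1.831/√(9.81×0.55) = 0.788, which is less than 1, so the flow is subcritical.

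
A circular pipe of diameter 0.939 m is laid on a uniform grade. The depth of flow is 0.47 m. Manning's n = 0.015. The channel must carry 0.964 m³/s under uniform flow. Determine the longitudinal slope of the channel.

S = 0.012

For a circular section of diameter D = 0.939 m at depth y = 0.47 m, the central angle is θ = 2 arccos(1 − 2y/D) = 3.144 rad. Then A = (D²/8)(θ − sin θ) = 0.3467 m² and P = Dθ/2 = 1.476 m.
Hydraulic radius R = A/P = 0.3467/1.476 = 0.2349 m.
From Manning's equation, S = [nQ / (1 A R^(2/3))]² = [0.015 × 0.964 / (1 × 0.3467 × 0.2349^(2/3))]² = 0.012.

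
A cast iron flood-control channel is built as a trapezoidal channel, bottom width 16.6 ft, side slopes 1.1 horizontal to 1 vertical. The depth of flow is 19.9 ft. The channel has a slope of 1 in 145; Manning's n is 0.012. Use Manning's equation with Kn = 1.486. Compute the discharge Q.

Q = 36800 ft³/s

With bottom width b = 16.6 ft and side slope z = 1.1: A = (b + zy)y = (16.6 + 1.1×19.9)×19.9 = 766 ft²; P = b + 2y√(1+z²) = 16.6 + 2×19.9×1.487 = 75.77 ft.
Hydraulic radius R = A/P = 766/75.77 = 10.11 ft.
Manning's equation: Q = (1.486/n) A R^(2/3) S^(1/2) = (1.486/0.012) × 766 × 10.11^(2/3) × 0.006897^(1/2) = 36800 ft³/s.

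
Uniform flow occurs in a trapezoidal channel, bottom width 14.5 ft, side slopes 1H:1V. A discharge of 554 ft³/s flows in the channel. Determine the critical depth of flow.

y_c = 3.29 ft

At critical depth, Q² T / (g A³) = 1, i.e. A³/T = Q²/g = 554²/32.2 = 9532.
Trying y = 2.59 ft: A³/T = 4407 — short.
Trying y = 4.19 ft: A³/T = 20990 — over.
Trying y = 3.29 ft: A³/T = 9511 — ≈ 9532.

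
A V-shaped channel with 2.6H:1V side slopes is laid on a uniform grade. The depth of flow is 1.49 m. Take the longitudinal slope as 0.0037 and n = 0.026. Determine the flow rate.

Q = 10.6 m³/s

For a triangular section with side slope z = 2.6: A = zy² = 2.6×1.49² = 5.772 m²; P = 2y√(1+z²) = 2×1.49×2.786 = 8.301 m.
Hydraulic radius R = A/P = 5.772/8.301 = 0.6953 m.
Manning's equation: Q = (1/n) A R^(2/3) S^(1/2) = (1/0.026) × 5.772 × 0.6953^(2/3) × 0.0037^(1/2) = 10.6 m³/s.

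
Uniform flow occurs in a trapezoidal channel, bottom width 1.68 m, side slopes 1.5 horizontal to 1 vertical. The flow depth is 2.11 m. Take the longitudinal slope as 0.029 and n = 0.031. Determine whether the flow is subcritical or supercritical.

supercritical

With bottom width b = 1.68 m and side slope z = 1.5: A = (b + zy)y = (1.68 + 1.5×2.11)×2.11 = 10.22 m²; P = b + 2y√(1+z²) = 1.68 + 2×2.11×1.803 = 9.288 m.
Hydraulic radius R = A/P = 10.22/9.288 = 1.101 m.
V = (1/n) R^(2/3) √S = (1/0.031) × 1.101^(2/3) × √0.029 = 5.856 m/s. Hydraulic depth D_h = A/T = 10.22/8.01 = 1.276 m.
Froude number Fr = V/√(g·D_h) = 5.856/√(9.81×1.276) = 1.66, which is greater than 1, so the flow is supercritical.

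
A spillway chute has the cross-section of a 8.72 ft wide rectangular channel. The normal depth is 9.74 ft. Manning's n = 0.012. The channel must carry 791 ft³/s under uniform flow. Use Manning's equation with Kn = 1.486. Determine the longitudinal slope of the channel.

S = 0.0013

Flow area A = b·y = 8.72 × 9.74 = 84.93 ft². Wetted perimeter P = b + 2y = 8.72 + 2×9.74 = 28.2 ft.
Hydraulic radius R = A/P = 84.93/28.2 = 3.012 ft.
From Manning's equation, S = [nQ / (1.486 A R^(2/3))]² = [0.012 × 791 / (1.486 × 84.93 × 3.012^(2/3))]² = 0.0013.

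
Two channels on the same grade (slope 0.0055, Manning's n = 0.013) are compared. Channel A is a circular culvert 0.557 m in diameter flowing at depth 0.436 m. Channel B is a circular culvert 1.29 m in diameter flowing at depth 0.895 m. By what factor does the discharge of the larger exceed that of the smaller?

Channel A: For a circular section of diameter D = 0.557 m at depth y = 0.436 m, the central angle is θ = 2 arccos(1 − 2y/D) = 4.344 rad. Then A = (D²/8)(θ − sin θ) = 0.2046 m² and P = Dθ/2 = 1.21 m. Hydraulic radius R = A/P = 0.2046/1.21 = 0.1692 m. Q_A = (1/0.013)·0.2046·0.1692^(2/3)·√0.0055 = 0.3571 m³/s.
Channel B: For a circular section of diameter D = 1.29 m at depth y = 0.895 m, the central angle is θ = 2 arccos(1 − 2y/D) = 3.938 rad. Then A = (D²/8)(θ − sin θ) = 0.9677 m² and P = Dθ/2 = 2.54 m. Hydraulic radius R = A/P = 0.9677/2.54 = 0.381 m. Q_B = (1/0.013)·0.9677·0.381^(2/3)·√0.0055 = 2.902 m³/s.
The larger discharge is 2.902 m³/s and the smaller is 0.3571 m³/s; the ratio is 8.13.

8.13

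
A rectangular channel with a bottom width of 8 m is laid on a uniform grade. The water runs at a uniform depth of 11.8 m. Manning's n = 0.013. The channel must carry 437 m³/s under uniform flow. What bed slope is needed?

S = 0.000842

Flow area A = b·y = 8 × 11.8 = 94.4 m². Wetted perimeter P = b + 2y = 8 + 2×11.8 = 31.6 m.
Hydraulic radius R = A/P = 94.4/31.6 = 2.987 m.
From Manning's equation, S = [nQ / (1 A R^(2/3))]² = [0.013 × 437 / (1 × 94.4 × 2.987^(2/3))]² = 0.000842.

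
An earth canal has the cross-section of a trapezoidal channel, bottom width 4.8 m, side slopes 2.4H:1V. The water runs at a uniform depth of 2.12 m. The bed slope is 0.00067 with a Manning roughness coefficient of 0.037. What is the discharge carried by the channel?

Q = 17.7 m³/s

With bottom width b = 4.8 m and side slope z = 2.4: A = (b + zy)y = (4.8 + 2.4×2.12)×2.12 = 20.96 m²; P = b + 2y√(1+z²) = 4.8 + 2×2.12×2.6 = 15.82 m.
Hydraulic radius R = A/P = 20.96/15.82 = 1.325 m.
Manning's equation: Q = (1/n) A R^(2/3) S^(1/2) = (1/0.037) × 20.96 × 1.325^(2/3) × 0.00067^(1/2) = 17.7 m³/s.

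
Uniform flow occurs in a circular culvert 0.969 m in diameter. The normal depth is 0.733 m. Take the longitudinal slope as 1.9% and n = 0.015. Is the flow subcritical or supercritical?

For a circular section of diameter D = 0.969 m at depth y = 0.733 m, the central angle is θ = 2 arccos(1 − 2y/D) = 4.219 rad. Then A = (D²/8)(θ − sin θ) = 0.5985 m² and P = Dθ/2 = 2.044 m.
Hydraulic radius R = A/P = 0.5985/2.044 = 0.2928 m.
V = (1/n) R^(2/3) √S = (1/0.015) × 0.2928^(2/3) × √0.019 = 4.052 m/s. Hydraulic depth D_h = A/T = 0.5985/0.8318 = 0.7195 m.
Froude number Fr = V/√(g·D_h) = 4.052/√(9.81×0.7195) = 1.53, which is greater than 1, so the flow is supercritical.

supercritical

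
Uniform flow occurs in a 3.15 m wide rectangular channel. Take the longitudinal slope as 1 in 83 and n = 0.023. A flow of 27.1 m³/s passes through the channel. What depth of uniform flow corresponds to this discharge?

Manning's equation rearranged: A R^(2/3) = nQ / (1·√S) = 0.023 × 27.1 / (√0.01205) = 5.679.
Try y = 2.29 m: A R^(2/3) = 6.888 — high.
Try y = 1.54 m: A R^(2/3) = 4.106 — low.
Try y = 1.97 m: A R^(2/3) = 5.678 — close enough.

y_n = 1.97 m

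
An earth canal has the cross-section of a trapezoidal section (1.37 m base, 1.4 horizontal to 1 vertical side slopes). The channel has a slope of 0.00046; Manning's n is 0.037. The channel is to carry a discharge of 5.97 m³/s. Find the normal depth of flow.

y_n = 2.19 m

Manning's equation rearranged: A R^(2/3) = nQ / (1·√S) = 0.037 × 5.97 / (√0.00046) = 10.3.
At y = 1.83 m: A R^(2/3) = 6.898 — low.
At y = 2.71 m: A R^(2/3) = 16.74 — high.
At y = 2.19 m: A R^(2/3) = 10.29 — ≈ 10.3.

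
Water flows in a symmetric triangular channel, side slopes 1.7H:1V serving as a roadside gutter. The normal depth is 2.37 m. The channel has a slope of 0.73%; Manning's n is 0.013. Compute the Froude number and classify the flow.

For a triangular section with side slope z = 1.7: A = zy² = 1.7×2.37² = 9.549 m²; P = 2y√(1+z²) = 2×2.37×1.972 = 9.349 m.
Hydraulic radius R = A/P = 9.549/9.349 = 1.021 m.
V = (1/n) R^(2/3) √S = (1/0.013) × 1.021^(2/3) × √0.0073 = 6.666 m/s. Hydraulic depth D_h = A/T = 9.549/8.058 = 1.185 m.
Froude number Fr = V/√(g·D_h) = 6.666/√(9.81×1.185) = 1.96, which is greater than 1, so the flow is supercritical.

supercritical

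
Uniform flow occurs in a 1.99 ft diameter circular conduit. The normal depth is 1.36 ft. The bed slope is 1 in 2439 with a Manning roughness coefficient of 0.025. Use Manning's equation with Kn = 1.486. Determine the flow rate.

Q = 1.91 ft³/s

For a circular section of diameter D = 1.99 ft at depth y = 1.36 ft, the central angle is θ = 2 arccos(1 − 2y/D) = 3.893 rad. Then A = (D²/8)(θ − sin θ) = 2.265 ft² and P = Dθ/2 = 3.873 ft.
Hydraulic radius R = A/P = 2.265/3.873 = 0.5847 ft.
Manning's equation: Q = (1.486/n) A R^(2/3) S^(1/2) = (1.486/0.025) × 2.265 × 0.5847^(2/3) × 0.00041^(1/2) = 1.91 ft³/s.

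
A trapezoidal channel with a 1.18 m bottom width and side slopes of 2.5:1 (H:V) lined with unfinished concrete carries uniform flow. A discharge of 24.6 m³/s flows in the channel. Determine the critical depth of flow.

At critical depth, Q² T / (g A³) = 1, i.e. A³/T = Q²/g = 24.6²/9.81 = 61.69.
Trying y = 1.35 m: A³/T = 29.32 — short.
Trying y = 1.6 m: A³/T = 62.02 — ≈ 61.69.

y_c = 1.6 m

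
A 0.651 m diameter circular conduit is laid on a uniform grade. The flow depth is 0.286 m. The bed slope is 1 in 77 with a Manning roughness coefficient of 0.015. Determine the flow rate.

Q = 0.301 m³/s

For a circular section of diameter D = 0.651 m at depth y = 0.286 m, the central angle is θ = 2 arccos(1 − 2y/D) = 2.898 rad. Then A = (D²/8)(θ − sin θ) = 0.1408 m² and P = Dθ/2 = 0.9434 m.
Hydraulic radius R = A/P = 0.1408/0.9434 = 0.1492 m.
Manning's equation: Q = (1/n) A R^(2/3) S^(1/2) = (1/0.015) × 0.1408 × 0.1492^(2/3) × 0.01299^(1/2) = 0.301 m³/s.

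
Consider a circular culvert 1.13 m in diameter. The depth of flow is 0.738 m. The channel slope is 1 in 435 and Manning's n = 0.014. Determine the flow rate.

For a circular section of diameter D = 1.13 m at depth y = 0.738 m, the central angle is θ = 2 arccos(1 − 2y/D) = 3.764 rad. Then A = (D²/8)(θ − sin θ) = 0.6938 m² and P = Dθ/2 = 2.127 m.
Hydraulic radius R = A/P = 0.6938/2.127 = 0.3263 m.
Manning's equation: Q = (1/n) A R^(2/3) S^(1/2) = (1/0.014) × 0.6938 × 0.3263^(2/3) × 0.002299^(1/2) = 1.13 m³/s.

Q = 1.13 m³/s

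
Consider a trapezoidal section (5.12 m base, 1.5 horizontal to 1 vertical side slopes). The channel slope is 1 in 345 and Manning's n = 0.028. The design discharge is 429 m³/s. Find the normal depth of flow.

y_n = 6.57 m

Manning's equation rearranged: A R^(2/3) = nQ / (1·√S) = 0.028 × 429 / (√0.002899) = 223.1.
Trying y = 7.87 m: A R^(2/3) = 334.3 — high.
Trying y = 5.35 m: A R^(2/3) = 142.4 — low.
Trying y = 6.57 m: A R^(2/3) = 223.1 — matches.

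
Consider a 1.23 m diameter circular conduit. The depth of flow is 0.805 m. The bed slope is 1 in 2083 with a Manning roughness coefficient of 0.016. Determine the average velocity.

V = 0.687 m/s

For a circular section of diameter D = 1.23 m at depth y = 0.805 m, the central angle is θ = 2 arccos(1 − 2y/D) = 3.77 rad. Then A = (D²/8)(θ − sin θ) = 0.824 m² and P = Dθ/2 = 2.318 m.
Hydraulic radius R = A/P = 0.824/2.318 = 0.3554 m.
From Manning's equation, V = (1/n) R^(2/3) S^(1/2) = (1/0.016) × 0.3554^(2/3) × 0.0004801^(1/2) = 0.687 m/s.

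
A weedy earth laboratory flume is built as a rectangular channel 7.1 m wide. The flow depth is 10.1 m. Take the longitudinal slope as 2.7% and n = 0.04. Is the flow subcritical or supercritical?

Flow area A = b·y = 7.1 × 10.1 = 71.71 m². Wetted perimeter P = b + 2y = 7.1 + 2×10.1 = 27.3 m.
Hydraulic radius R = A/P = 71.71/27.3 = 2.627 m.
V = (1/n) R^(2/3) √S = (1/0.04) × 2.627^(2/3) × √0.027 = 7.82 m/s. Hydraulic depth D_h = A/T = 71.71/7.1 = 10.1 m.
Froude number Fr = V/√(g·D_h) = 7.82/√(9.81×10.1) = 0.786, which is less than 1, so the flow is subcritical.

subcritical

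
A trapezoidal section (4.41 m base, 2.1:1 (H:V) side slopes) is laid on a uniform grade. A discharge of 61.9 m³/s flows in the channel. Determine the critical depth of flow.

At critical depth, Q² T / (g A³) = 1, i.e. A³/T = Q²/g = 61.9²/9.81 = 390.6.
Trying y = 1.56 m: A³/T = 157.2 — short.
Trying y = 2.49 m: A³/T = 929.9 — over.
Trying y = 1.99 m: A³/T = 391.1 — close enough.

y_c = 1.99 m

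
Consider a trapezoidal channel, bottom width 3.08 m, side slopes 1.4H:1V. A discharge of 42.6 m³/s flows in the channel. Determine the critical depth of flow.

y_c = 1.99 m

At critical depth, Q² T / (g A³) = 1, i.e. A³/T = Q²/g = 42.6²/9.81 = 185.
At y = 2.39 m: A³/T = 370.7 — high.
At y = 1.63 m: A³/T = 87.34 — low.
At y = 1.99 m: A³/T = 183.9 — matches.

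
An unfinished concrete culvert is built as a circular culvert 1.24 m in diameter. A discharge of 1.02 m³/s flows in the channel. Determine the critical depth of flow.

y_c = 0.542 m

At critical depth, Q² T / (g A³) = 1, i.e. A³/T = Q²/g = 1.02²/9.81 = 0.1061.
Try y = 0.475 m: A³/T = 0.06397 — low.
Try y = 0.6 m: A³/T = 0.1566 — high.
Try y = 0.542 m: A³/T = 0.1062 — matches.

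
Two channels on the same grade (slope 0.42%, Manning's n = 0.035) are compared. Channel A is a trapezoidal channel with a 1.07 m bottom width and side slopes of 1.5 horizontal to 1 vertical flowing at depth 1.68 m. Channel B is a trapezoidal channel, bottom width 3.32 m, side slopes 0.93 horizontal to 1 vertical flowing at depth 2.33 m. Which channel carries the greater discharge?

channel B

Channel A: With bottom width b = 1.07 m and side slope z = 1.5: A = (b + zy)y = (1.07 + 1.5×1.68)×1.68 = 6.031 m²; P = b + 2y√(1+z²) = 1.07 + 2×1.68×1.803 = 7.127 m. Hydraulic radius R = A/P = 6.031/7.127 = 0.8462 m. Q_A = (1/0.035)·6.031·0.8462^(2/3)·√0.0042 = 9.991 m³/s.
Channel B: With bottom width b = 3.32 m and side slope z = 0.93: A = (b + zy)y = (3.32 + 0.93×2.33)×2.33 = 12.78 m²; P = b + 2y√(1+z²) = 3.32 + 2×2.33×1.366 = 9.684 m. Hydraulic radius R = A/P = 12.78/9.684 = 1.32 m. Q_B = (1/0.035)·12.78·1.32^(2/3)·√0.0042 = 28.49 m³/s.
Q_A = 9.991 m³/s vs Q_B = 28.49 m³/s, so channel B carries more.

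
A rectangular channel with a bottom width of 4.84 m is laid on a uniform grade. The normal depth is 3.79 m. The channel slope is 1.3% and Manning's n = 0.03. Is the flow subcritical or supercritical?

Flow area A = b·y = 4.84 × 3.79 = 18.34 m². Wetted perimeter P = b + 2y = 4.84 + 2×3.79 = 12.42 m.
Hydraulic radius R = A/P = 18.34/12.42 = 1.477 m.
V = (1/n) R^(2/3) √S = (1/0.03) × 1.477^(2/3) × √0.013 = 4.929 m/s. Hydraulic depth D_h = A/T = 18.34/4.84 = 3.79 m.
Froude number Fr = V/√(g·D_h) = 4.929/√(9.81×3.79) = 0.808, which is less than 1, so the flow is subcritical.

subcritical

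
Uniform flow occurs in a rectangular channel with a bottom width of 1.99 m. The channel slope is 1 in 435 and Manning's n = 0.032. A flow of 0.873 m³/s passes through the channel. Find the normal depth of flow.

Manning's equation rearranged: A R^(2/3) = nQ / (1·√S) = 0.032 × 0.873 / (√0.002299) = 0.5827.
Trying y = 0.717 m: A R^(2/3) = 0.796 — high.
Trying y = 0.574 m: A R^(2/3) = 0.5823 — matches.

y_n = 0.574 m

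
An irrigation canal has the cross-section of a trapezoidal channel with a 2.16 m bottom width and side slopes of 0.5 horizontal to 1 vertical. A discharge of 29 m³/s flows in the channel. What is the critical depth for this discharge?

y_c = 2.21 m

At critical depth, Q² T / (g A³) = 1, i.e. A³/T = Q²/g = 29²/9.81 = 85.73.
At y = 2.56 m: A³/T = 144.7 — too large.
At y = 1.6 m: A³/T = 28.25 — too small.
At y = 2.21 m: A³/T = 85.97 — ≈ 85.73.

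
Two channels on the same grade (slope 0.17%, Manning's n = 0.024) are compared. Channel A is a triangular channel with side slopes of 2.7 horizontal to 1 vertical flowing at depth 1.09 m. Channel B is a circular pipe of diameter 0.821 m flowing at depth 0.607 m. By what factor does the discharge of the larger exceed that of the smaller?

Channel A: For a triangular section with side slope z = 2.7: A = zy² = 2.7×1.09² = 3.208 m²; P = 2y√(1+z²) = 2×1.09×2.879 = 6.277 m. Hydraulic radius R = A/P = 3.208/6.277 = 0.5111 m. Q_A = (1/0.024)·3.208·0.5111^(2/3)·√0.0017 = 3.523 m³/s.
Channel B: For a circular section of diameter D = 0.821 m at depth y = 0.607 m, the central angle is θ = 2 arccos(1 − 2y/D) = 4.14 rad. Then A = (D²/8)(θ − sin θ) = 0.4196 m² and P = Dθ/2 = 1.699 m. Hydraulic radius R = A/P = 0.4196/1.699 = 0.2469 m. Q_B = (1/0.024)·0.4196·0.2469^(2/3)·√0.0017 = 0.2837 m³/s.
The larger discharge is 3.523 m³/s and the smaller is 0.2837 m³/s; the ratio is 12.4.

12.4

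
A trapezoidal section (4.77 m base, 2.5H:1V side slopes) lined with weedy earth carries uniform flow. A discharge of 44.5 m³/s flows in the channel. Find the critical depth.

At critical depth, Q² T / (g A³) = 1, i.e. A³/T = Q²/g = 44.5²/9.81 = 201.9.
Try y = 1.99 m: A³/T = 495.4 — high.
Try y = 1.57 m: A³/T = 201.6 — close enough.

y_c = 1.57 m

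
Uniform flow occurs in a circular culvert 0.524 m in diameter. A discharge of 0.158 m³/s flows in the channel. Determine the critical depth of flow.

y_c = 0.266 m

At critical depth, Q² T / (g A³) = 1, i.e. A³/T = Q²/g = 0.158²/9.81 = 0.002545.
At y = 0.32 m: A³/T = 0.005139 — too large.
At y = 0.203 m: A³/T = 0.0009003 — too small.
At y = 0.266 m: A³/T = 0.002535 — matches.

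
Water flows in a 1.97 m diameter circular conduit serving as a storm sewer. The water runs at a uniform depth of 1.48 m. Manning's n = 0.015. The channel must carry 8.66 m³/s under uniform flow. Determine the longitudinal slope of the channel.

S = 0.00559

For a circular section of diameter D = 1.97 m at depth y = 1.48 m, the central angle is θ = 2 arccos(1 − 2y/D) = 4.195 rad. Then A = (D²/8)(θ − sin θ) = 2.456 m² and P = Dθ/2 = 4.132 m.
Hydraulic radius R = A/P = 2.456/4.132 = 0.5945 m.
From Manning's equation, S = [nQ / (1 A R^(2/3))]² = [0.015 × 8.66 / (1 × 2.456 × 0.5945^(2/3))]² = 0.00559.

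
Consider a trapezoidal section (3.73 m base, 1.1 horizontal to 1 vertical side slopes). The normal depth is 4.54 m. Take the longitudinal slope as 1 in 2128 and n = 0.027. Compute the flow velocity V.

V = 1.4 m/s

With bottom width b = 3.73 m and side slope z = 1.1: A = (b + zy)y = (3.73 + 1.1×4.54)×4.54 = 39.61 m²; P = b + 2y√(1+z²) = 3.73 + 2×4.54×1.487 = 17.23 m.
Hydraulic radius R = A/P = 39.61/17.23 = 2.299 m.
From Manning's equation, V = (1/n) R^(2/3) S^(1/2) = (1/0.027) × 2.299^(2/3) × 0.0004699^(1/2) = 1.4 m/s.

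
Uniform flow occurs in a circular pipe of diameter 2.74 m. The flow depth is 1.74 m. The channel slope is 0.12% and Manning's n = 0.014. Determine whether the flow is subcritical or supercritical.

For a circular section of diameter D = 2.74 m at depth y = 1.74 m, the central angle is θ = 2 arccos(1 − 2y/D) = 3.689 rad. Then A = (D²/8)(θ − sin θ) = 3.95 m² and P = Dθ/2 = 5.053 m.
Hydraulic radius R = A/P = 3.95/5.053 = 0.7816 m.
V = (1/n) R^(2/3) √S = (1/0.014) × 0.7816^(2/3) × √0.0012 = 2.099 m/s. Hydraulic depth D_h = A/T = 3.95/2.638 = 1.497 m.
Froude number Fr = V/√(g·D_h) = 2.099/√(9.81×1.497) = 0.548, which is less than 1, so the flow is subcritical.

subcritical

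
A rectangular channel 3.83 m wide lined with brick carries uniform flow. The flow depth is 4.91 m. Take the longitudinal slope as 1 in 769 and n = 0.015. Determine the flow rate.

Flow area A = b·y = 3.83 × 4.91 = 18.81 m². Wetted perimeter P = b + 2y = 3.83 + 2×4.91 = 13.65 m.
Hydraulic radius R = A/P = 18.81/13.65 = 1.378 m.
Manning's equation: Q = (1/n) A R^(2/3) S^(1/2) = (1/0.015) × 18.81 × 1.378^(2/3) × 0.0013^(1/2) = 56 m³/s.

Q = 56 m³/s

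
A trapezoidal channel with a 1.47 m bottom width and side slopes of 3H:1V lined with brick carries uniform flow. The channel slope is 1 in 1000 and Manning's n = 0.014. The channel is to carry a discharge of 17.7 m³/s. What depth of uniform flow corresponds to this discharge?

y_n = 1.5 m

Manning's equation rearranged: A R^(2/3) = nQ / (1·√S) = 0.014 × 17.7 / (√0.001) = 7.836.
Trying y = 1.21 m: A R^(2/3) = 4.755 — low.
Trying y = 1.5 m: A R^(2/3) = 7.828 — matches.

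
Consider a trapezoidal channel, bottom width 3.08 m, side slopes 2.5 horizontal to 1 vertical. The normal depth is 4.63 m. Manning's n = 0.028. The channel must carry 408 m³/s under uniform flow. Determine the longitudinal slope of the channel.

S = 0.00871

With bottom width b = 3.08 m and side slope z = 2.5: A = (b + zy)y = (3.08 + 2.5×4.63)×4.63 = 67.85 m²; P = b + 2y√(1+z²) = 3.08 + 2×4.63×2.693 = 28.01 m.
Hydraulic radius R = A/P = 67.85/28.01 = 2.422 m.
From Manning's equation, S = [nQ / (1 A R^(2/3))]² = [0.028 × 408 / (1 × 67.85 × 2.422^(2/3))]² = 0.00871.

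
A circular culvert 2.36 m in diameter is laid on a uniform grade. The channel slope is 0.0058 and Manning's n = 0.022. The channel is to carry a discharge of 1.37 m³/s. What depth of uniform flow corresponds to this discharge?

Manning's equation rearranged: A R^(2/3) = nQ / (1·√S) = 0.022 × 1.37 / (√0.0058) = 0.3958.
At y = 0.439 m: A R^(2/3) = 0.2326 — too small.
At y = 0.695 m: A R^(2/3) = 0.5813 — too large.
At y = 0.572 m: A R^(2/3) = 0.3964 — close enough.

y_n = 0.572 m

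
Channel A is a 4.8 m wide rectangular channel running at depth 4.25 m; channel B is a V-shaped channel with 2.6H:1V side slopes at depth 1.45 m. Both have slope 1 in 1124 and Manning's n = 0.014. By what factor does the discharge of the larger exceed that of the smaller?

6.44

Channel A: Flow area A = b·y = 4.8 × 4.25 = 20.4 m². Wetted perimeter P = b + 2y = 4.8 + 2×4.25 = 13.3 m. Hydraulic radius R = A/P = 20.4/13.3 = 1.534 m. Q_A = (1/0.014)·20.4·1.534^(2/3)·√0.0008897 = 57.81 m³/s.
Channel B: For a triangular section with side slope z = 2.6: A = zy² = 2.6×1.45² = 5.466 m²; P = 2y√(1+z²) = 2×1.45×2.786 = 8.078 m. Hydraulic radius R = A/P = 5.466/8.078 = 0.6767 m. Q_B = (1/0.014)·5.466·0.6767^(2/3)·√0.0008897 = 8.977 m³/s.
The larger discharge is 57.81 m³/s and the smaller is 8.977 m³/s; the ratio is 6.44.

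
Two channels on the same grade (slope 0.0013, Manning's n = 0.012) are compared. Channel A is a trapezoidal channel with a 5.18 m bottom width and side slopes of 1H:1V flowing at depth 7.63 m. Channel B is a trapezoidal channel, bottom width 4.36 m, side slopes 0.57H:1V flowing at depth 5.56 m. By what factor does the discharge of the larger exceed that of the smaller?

3.06

Channel A: With bottom width b = 5.18 m and side slope z = 1: A = (b + zy)y = (5.18 + 1×7.63)×7.63 = 97.74 m²; P = b + 2y√(1+z²) = 5.18 + 2×7.63×1.414 = 26.76 m. Hydraulic radius R = A/P = 97.74/26.76 = 3.652 m. Q_A = (1/0.012)·97.74·3.652^(2/3)·√0.0013 = 696.5 m³/s.
Channel B: With bottom width b = 4.36 m and side slope z = 0.57: A = (b + zy)y = (4.36 + 0.57×5.56)×5.56 = 41.86 m²; P = b + 2y√(1+z²) = 4.36 + 2×5.56×1.151 = 17.16 m. Hydraulic radius R = A/P = 41.86/17.16 = 2.44 m. Q_B = (1/0.012)·41.86·2.44^(2/3)·√0.0013 = 227.9 m³/s.
The larger discharge is 696.5 m³/s and the smaller is 227.9 m³/s; the ratio is 3.06.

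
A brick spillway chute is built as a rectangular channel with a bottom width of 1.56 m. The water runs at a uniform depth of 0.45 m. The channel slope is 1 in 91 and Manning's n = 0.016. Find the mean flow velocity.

V = 2.84 m/s

Flow area A = b·y = 1.56 × 0.45 = 0.702 m². Wetted perimeter P = b + 2y = 1.56 + 2×0.45 = 2.46 m.
Hydraulic radius R = A/P = 0.702/2.46 = 0.2854 m.
From Manning's equation, V = (1/n) R^(2/3) S^(1/2) = (1/0.016) × 0.2854^(2/3) × 0.01099^(1/2) = 2.84 m/s.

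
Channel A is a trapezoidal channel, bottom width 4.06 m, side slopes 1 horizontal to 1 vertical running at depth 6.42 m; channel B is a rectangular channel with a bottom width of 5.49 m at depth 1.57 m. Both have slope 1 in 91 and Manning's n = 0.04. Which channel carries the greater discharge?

channel A

Channel A: With bottom width b = 4.06 m and side slope z = 1: A = (b + zy)y = (4.06 + 1×6.42)×6.42 = 67.28 m²; P = b + 2y√(1+z²) = 4.06 + 2×6.42×1.414 = 22.22 m. Hydraulic radius R = A/P = 67.28/22.22 = 3.028 m. Q_A = (1/0.04)·67.28·3.028^(2/3)·√0.01099 = 369.1 m³/s.
Channel B: Flow area A = b·y = 5.49 × 1.57 = 8.619 m². Wetted perimeter P = b + 2y = 5.49 + 2×1.57 = 8.63 m. Hydraulic radius R = A/P = 8.619/8.63 = 0.9988 m. Q_B = (1/0.04)·8.619·0.9988^(2/3)·√0.01099 = 22.57 m³/s.
Q_A = 369.1 m³/s vs Q_B = 22.57 m³/s, so channel A carries more.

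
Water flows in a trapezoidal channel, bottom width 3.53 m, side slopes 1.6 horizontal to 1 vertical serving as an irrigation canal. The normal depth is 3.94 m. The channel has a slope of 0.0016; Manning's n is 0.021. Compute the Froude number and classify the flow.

subcritical

With bottom width b = 3.53 m and side slope z = 1.6: A = (b + zy)y = (3.53 + 1.6×3.94)×3.94 = 38.75 m²; P = b + 2y√(1+z²) = 3.53 + 2×3.94×1.887 = 18.4 m.
Hydraulic radius R = A/P = 38.75/18.4 = 2.106 m.
V = (1/n) R^(2/3) √S = (1/0.021) × 2.106^(2/3) × √0.0016 = 3.13 m/s. Hydraulic depth D_h = A/T = 38.75/16.14 = 2.401 m.
Froude number Fr = V/√(g·D_h) = 3.13/√(9.81×2.401) = 0.645, which is less than 1, so the flow is subcritical.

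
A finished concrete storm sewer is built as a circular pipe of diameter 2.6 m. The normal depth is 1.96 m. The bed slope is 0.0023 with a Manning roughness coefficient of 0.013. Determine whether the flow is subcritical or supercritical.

subcritical

For a circular section of diameter D = 2.6 m at depth y = 1.96 m, the central angle is θ = 2 arccos(1 − 2y/D) = 4.207 rad. Then A = (D²/8)(θ − sin θ) = 4.294 m² and P = Dθ/2 = 5.469 m.
Hydraulic radius R = A/P = 4.294/5.469 = 0.7852 m.
V = (1/n) R^(2/3) √S = (1/0.013) × 0.7852^(2/3) × √0.0023 = 3.14 m/s. Hydraulic depth D_h = A/T = 4.294/2.24 = 1.917 m.
Froude number Fr = V/√(g·D_h) = 3.14/√(9.81×1.917) = 0.724, which is less than 1, so the flow is subcritical.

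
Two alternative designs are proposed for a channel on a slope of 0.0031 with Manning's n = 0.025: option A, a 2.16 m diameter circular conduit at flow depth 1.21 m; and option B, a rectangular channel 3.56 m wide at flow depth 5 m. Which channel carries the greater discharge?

Channel A: For a circular section of diameter D = 2.16 m at depth y = 1.21 m, the central angle is θ = 2 arccos(1 − 2y/D) = 3.383 rad. Then A = (D²/8)(θ − sin θ) = 2.112 m² and P = Dθ/2 = 3.654 m. Hydraulic radius R = A/P = 2.112/3.654 = 0.5781 m. Q_A = (1/0.025)·2.112·0.5781^(2/3)·√0.0031 = 3.265 m³/s.
Channel B: Flow area A = b·y = 3.56 × 5 = 17.8 m². Wetted perimeter P = b + 2y = 3.56 + 2×5 = 13.56 m. Hydraulic radius R = A/P = 17.8/13.56 = 1.313 m. Q_B = (1/0.025)·17.8·1.313^(2/3)·√0.0031 = 47.53 m³/s.
Q_A = 3.265 m³/s vs Q_B = 47.53 m³/s, so channel B carries more.

channel B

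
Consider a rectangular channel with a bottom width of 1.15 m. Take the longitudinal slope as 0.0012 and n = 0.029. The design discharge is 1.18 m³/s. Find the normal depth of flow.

Manning's equation rearranged: A R^(2/3) = nQ / (1·√S) = 0.029 × 1.18 / (√0.0012) = 0.9878.
Try y = 1.37 m: A R^(2/3) = 0.8624 — short.
Try y = 1.81 m: A R^(2/3) = 1.198 — over.
Try y = 1.54 m: A R^(2/3) = 0.9911 — ≈ 0.9878.

y_n = 1.54 m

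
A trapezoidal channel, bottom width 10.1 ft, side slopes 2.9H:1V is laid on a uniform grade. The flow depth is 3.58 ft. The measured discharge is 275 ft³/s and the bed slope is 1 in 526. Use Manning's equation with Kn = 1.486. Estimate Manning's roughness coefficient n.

With bottom width b = 10.1 ft and side slope z = 2.9: A = (b + zy)y = (10.1 + 2.9×3.58)×3.58 = 73.33 ft²; P = b + 2y√(1+z²) = 10.1 + 2×3.58×3.068 = 32.06 ft.
Hydraulic radius R = A/P = 73.33/32.06 = 2.287 ft.
Rearranging Manning's equation: n = (1.486/Q) A R^(2/3) S^(1/2) = (1.486/275) × 73.33 × 2.287^(2/3) × √0.001901 = 0.03.

n = 0.03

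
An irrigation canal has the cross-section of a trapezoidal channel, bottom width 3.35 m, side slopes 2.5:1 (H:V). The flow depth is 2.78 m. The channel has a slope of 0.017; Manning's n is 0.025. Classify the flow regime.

With bottom width b = 3.35 m and side slope z = 2.5: A = (b + zy)y = (3.35 + 2.5×2.78)×2.78 = 28.63 m²; P = b + 2y√(1+z²) = 3.35 + 2×2.78×2.693 = 18.32 m.
Hydraulic radius R = A/P = 28.63/18.32 = 1.563 m.
V = (1/n) R^(2/3) √S = (1/0.025) × 1.563^(2/3) × √0.017 = 7.024 m/s. Hydraulic depth D_h = A/T = 28.63/17.25 = 1.66 m.
Froude number Fr = V/√(g·D_h) = 7.024/√(9.81×1.66) = 1.74, which is greater than 1, so the flow is supercritical.

supercritical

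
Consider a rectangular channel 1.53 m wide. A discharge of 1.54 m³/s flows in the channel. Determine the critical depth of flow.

For a rectangular channel, critical depth y_c = (q²/g)^(1/3) where q = Q/b = 1.54/1.53 = 1.007 m²/s.
So y_c = (1.007²/9.81)^(1/3) = 0.469 m.

y_c = 0.469 m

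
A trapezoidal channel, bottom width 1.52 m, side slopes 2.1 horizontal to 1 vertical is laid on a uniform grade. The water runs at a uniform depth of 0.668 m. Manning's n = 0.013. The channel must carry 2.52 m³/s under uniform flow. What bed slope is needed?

S = 0.00089

With bottom width b = 1.52 m and side slope z = 2.1: A = (b + zy)y = (1.52 + 2.1×0.668)×0.668 = 1.952 m²; P = b + 2y√(1+z²) = 1.52 + 2×0.668×2.326 = 4.627 m.
Hydraulic radius R = A/P = 1.952/4.627 = 0.4219 m.
From Manning's equation, S = [nQ / (1 A R^(2/3))]² = [0.013 × 2.52 / (1 × 1.952 × 0.4219^(2/3))]² = 0.00089.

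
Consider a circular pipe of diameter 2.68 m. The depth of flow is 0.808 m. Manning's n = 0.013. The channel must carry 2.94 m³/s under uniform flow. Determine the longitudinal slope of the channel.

For a circular section of diameter D = 2.68 m at depth y = 0.808 m, the central angle is θ = 2 arccos(1 − 2y/D) = 2.325 rad. Then A = (D²/8)(θ − sin θ) = 1.433 m² and P = Dθ/2 = 3.116 m.
Hydraulic radius R = A/P = 1.433/3.116 = 0.46 m.
From Manning's equation, S = [nQ / (1 A R^(2/3))]² = [0.013 × 2.94 / (1 × 1.433 × 0.46^(2/3))]² = 0.002.

S = 0.002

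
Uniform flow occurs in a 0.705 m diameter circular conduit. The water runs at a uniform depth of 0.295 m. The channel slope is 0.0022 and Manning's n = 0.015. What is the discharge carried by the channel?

For a circular section of diameter D = 0.705 m at depth y = 0.295 m, the central angle is θ = 2 arccos(1 − 2y/D) = 2.814 rad. Then A = (D²/8)(θ − sin θ) = 0.1548 m² and P = Dθ/2 = 0.9919 m.
Hydraulic radius R = A/P = 0.1548/0.9919 = 0.1561 m.
Manning's equation: Q = (1/n) A R^(2/3) S^(1/2) = (1/0.015) × 0.1548 × 0.1561^(2/3) × 0.0022^(1/2) = 0.14 m³/s.

Q = 0.14 m³/s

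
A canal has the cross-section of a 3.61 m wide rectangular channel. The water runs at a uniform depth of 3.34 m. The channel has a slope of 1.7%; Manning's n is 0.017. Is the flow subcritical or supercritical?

Flow area A = b·y = 3.61 × 3.34 = 12.06 m². Wetted perimeter P = b + 2y = 3.61 + 2×3.34 = 10.29 m.
Hydraulic radius R = A/P = 12.06/10.29 = 1.172 m.
V = (1/n) R^(2/3) √S = (1/0.017) × 1.172^(2/3) × √0.017 = 8.524 m/s. Hydraulic depth D_h = A/T = 12.06/3.61 = 3.34 m.
Froude number Fr = V/√(g·D_h) = 8.524/√(9.81×3.34) = 1.49, which is greater than 1, so the flow is supercritical.

supercritical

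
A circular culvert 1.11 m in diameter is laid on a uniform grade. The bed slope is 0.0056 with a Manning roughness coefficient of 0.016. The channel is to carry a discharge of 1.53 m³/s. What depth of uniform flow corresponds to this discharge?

y_n = 0.747 m

Manning's equation rearranged: A R^(2/3) = nQ / (1·√S) = 0.016 × 1.53 / (√0.0056) = 0.3271.
Trying y = 0.876 m: A R^(2/3) = 0.397 — too large.
Trying y = 0.562 m: A R^(2/3) = 0.2103 — too small.
Trying y = 0.747 m: A R^(2/3) = 0.3269 — matches.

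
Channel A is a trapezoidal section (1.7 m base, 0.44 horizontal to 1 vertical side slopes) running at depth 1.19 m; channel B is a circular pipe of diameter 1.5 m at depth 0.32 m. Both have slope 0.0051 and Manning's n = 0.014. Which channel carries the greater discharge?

channel A

Channel A: With bottom width b = 1.7 m and side slope z = 0.44: A = (b + zy)y = (1.7 + 0.44×1.19)×1.19 = 2.646 m²; P = b + 2y√(1+z²) = 1.7 + 2×1.19×1.093 = 4.3 m. Hydraulic radius R = A/P = 2.646/4.3 = 0.6153 m. Q_A = (1/0.014)·2.646·0.6153^(2/3)·√0.0051 = 9.765 m³/s.
Channel B: For a circular section of diameter D = 1.5 m at depth y = 0.32 m, the central angle is θ = 2 arccos(1 − 2y/D) = 1.92 rad. Then A = (D²/8)(θ − sin θ) = 0.2759 m² and P = Dθ/2 = 1.44 m. Hydraulic radius R = A/P = 0.2759/1.44 = 0.1915 m. Q_B = (1/0.014)·0.2759·0.1915^(2/3)·√0.0051 = 0.4677 m³/s.
Q_A = 9.765 m³/s vs Q_B = 0.4677 m³/s, so channel A carries more.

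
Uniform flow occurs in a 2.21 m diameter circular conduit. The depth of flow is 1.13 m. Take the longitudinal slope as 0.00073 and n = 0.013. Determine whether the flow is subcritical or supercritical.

For a circular section of diameter D = 2.21 m at depth y = 1.13 m, the central angle is θ = 2 arccos(1 − 2y/D) = 3.187 rad. Then A = (D²/8)(θ − sin θ) = 1.973 m² and P = Dθ/2 = 3.521 m.
Hydraulic radius R = A/P = 1.973/3.521 = 0.5603 m.
V = (1/n) R^(2/3) √S = (1/0.013) × 0.5603^(2/3) × √0.00073 = 1.413 m/s. Hydraulic depth D_h = A/T = 1.973/2.209 = 0.8931 m.
Froude number Fr = V/√(g·D_h) = 1.413/√(9.81×0.8931) = 0.477, which is less than 1, so the flow is subcritical.

subcritical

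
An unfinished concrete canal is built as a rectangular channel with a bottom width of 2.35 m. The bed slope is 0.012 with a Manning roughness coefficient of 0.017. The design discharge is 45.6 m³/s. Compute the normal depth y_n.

Manning's equation rearranged: A R^(2/3) = nQ / (1·√S) = 0.017 × 45.6 / (√0.012) = 7.077.
Try y = 2.78 m: A R^(2/3) = 5.751 — too small.
Try y = 3.94 m: A R^(2/3) = 8.663 — too large.
Try y = 3.31 m: A R^(2/3) = 7.073 — ≈ 7.077.

y_n = 3.31 m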